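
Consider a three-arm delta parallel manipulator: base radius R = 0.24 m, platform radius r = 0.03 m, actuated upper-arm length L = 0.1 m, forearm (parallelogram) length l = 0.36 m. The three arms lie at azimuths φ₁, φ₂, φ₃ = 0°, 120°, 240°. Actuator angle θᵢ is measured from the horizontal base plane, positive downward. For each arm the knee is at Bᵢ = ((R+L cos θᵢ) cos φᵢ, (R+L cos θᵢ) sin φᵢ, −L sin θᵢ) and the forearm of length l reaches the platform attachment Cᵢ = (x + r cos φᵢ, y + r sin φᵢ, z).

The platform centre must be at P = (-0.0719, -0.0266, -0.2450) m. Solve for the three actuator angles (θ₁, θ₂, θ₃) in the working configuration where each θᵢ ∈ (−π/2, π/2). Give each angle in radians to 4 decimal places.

θ₁ = 1.1347, θ₂ = 0.4362, θ₃ = -0.0876

rotate P by −φ1: (-0.0719, -0.0266, -0.2450)
  A cos θ + B sin θ = C:  0.2819·cos θ + -0.2450·sin θ = -0.1030
  θ1 = atan2(B,A) + arccos(C/0.3735) = 1.1347
φ2=120.0° → target in arm frame (0.0129, 0.0756)
  A cos θ + B sin θ = C:  0.1971·cos θ + -0.2450·sin θ = 0.0751
  γ=atan2(-0.2450,0.1971)=-0.8934;  ψ=arccos(0.2389)=1.3296;  θ2=γ+ψ≈0.4362
φ3=240.0° → target in arm frame (0.0590, -0.0490)
  A cos θ + B sin θ = C:  0.1510·cos θ + -0.2450·sin θ = 0.1719
  √(A²+B²)=0.2878;  θ3 = -1.0184+0.9309 ≈ -0.0876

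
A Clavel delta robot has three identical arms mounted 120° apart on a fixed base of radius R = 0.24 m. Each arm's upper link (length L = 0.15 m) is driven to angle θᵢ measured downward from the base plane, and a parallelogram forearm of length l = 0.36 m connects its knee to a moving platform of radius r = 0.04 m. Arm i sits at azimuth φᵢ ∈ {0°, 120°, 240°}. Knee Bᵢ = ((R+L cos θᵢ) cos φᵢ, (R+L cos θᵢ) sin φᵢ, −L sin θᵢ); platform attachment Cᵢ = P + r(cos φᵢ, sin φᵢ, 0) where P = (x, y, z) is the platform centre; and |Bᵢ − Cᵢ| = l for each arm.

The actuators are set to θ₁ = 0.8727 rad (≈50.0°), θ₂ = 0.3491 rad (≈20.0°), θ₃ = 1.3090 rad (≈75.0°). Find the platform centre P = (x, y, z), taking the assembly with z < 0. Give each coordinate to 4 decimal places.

(0.0013, 0.0962, -0.2972)

O1 = (0.2964·cos0.0°, 0.2964·sin0.0°, -0.1149) = (0.2964, 0.0000, -0.1149)
arm 2 at φ=120.0°: e+L cos θ2 = 0.3410;  O2 = (-0.1705, 0.2953, -0.0513)
O3 = (0.2388·cos240.0°, 0.2388·sin240.0°, -0.1449) = (-0.1194, -0.2068, -0.1449)
|O₂|²−|O₁|² = 0.0178;  |O₃|²−|O₁|² = -0.0230
linear system: -0.9338x+0.5905y = 0.0178−0.1272z; -0.8317x+-0.4137y = -0.0230−-0.0600z
Cramer: x(z) = 0.0071+0.0196z;  y(z) = 0.0414-0.1844z
quadratic in z: (1.0344)z²+(0.2032)z+(-0.0310)=0, √Δ=0.4117 → z ∈ {-0.2972, 0.1008}; z = -0.2972 (taking z<0)
x = 0.0013, y = 0.0962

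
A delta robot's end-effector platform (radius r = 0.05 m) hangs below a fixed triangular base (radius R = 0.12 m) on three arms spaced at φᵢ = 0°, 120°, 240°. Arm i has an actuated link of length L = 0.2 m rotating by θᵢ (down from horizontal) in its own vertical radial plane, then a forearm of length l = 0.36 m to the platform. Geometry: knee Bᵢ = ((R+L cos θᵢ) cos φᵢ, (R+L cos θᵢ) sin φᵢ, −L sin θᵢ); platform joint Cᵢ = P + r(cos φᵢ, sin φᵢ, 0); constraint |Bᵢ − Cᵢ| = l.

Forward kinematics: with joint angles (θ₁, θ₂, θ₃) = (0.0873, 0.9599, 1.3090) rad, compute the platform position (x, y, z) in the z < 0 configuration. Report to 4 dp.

(0.1980, 0.0800, -0.3611)

φ1=0.0°: virtual centre (0.2692, 0.0000, -0.0174), radius l
centre 2 = (0.1847·cos120.0°, 0.1847·sin120.0°, -0.1638) = (-0.0924, 0.1600, -0.1638)
arm 3 at φ=240.0°: (R−r)+L cos θ3 = 0.1218;  centre 3 = (-0.0609, -0.1055, -0.1932)
subtract pairs → two planes through P
plane₁₂: -0.7232x+0.3199y+-0.2928z = -0.0118
det = 0.3638;  x = 0.0250+-0.4789z,  y = 0.0196+-0.1674z
sphere 1 gives Az²+Bz+C=0 with A=1.2574, B=0.2622, C=-0.0693;  B²−4AC=0.4172;  roots -0.3611, 0.1526;  negative root z = -0.3611
x = 0.1980, y = 0.0800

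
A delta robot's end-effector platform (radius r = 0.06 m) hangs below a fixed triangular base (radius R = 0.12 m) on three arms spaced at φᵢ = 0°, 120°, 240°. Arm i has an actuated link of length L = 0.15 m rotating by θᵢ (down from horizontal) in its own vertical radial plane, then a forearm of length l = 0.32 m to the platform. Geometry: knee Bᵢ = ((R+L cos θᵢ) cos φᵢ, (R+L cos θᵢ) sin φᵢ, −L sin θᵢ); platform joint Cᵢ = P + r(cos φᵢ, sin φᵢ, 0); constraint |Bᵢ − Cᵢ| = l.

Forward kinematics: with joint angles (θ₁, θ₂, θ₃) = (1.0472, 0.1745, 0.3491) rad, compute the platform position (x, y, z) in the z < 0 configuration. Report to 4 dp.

(-0.1336, 0.0215, -0.3025)

φ1=0.0°: virtual centre (0.1350, 0.0000, -0.1299), radius l
S2 = (0.2077·cos120.0°, 0.2077·sin120.0°, -0.0260) = (-0.1039, 0.1799, -0.0260)
φ3=240.0°: virtual centre (-0.1005, -0.1740, -0.0513), radius l
|S₂|²−|S₁|² = 0.0087;  |S₃|²−|S₁|² = 0.0079
[-0.4777 0.3598 0.2077]·P = 0.0087;  [-0.4710 -0.3481 0.1572]·P = 0.0079
Cramer: x(z) = -0.0175+0.3838z;  y(z) = 0.0010-0.0677z
into |P−S₁|² = l²: 1.1519z² + 0.1426z + -0.0623 = 0;  Δ = 0.3072;  z = -0.3025 or 0.1787 → z<0 root = -0.3025
x = -0.1336, y = 0.0215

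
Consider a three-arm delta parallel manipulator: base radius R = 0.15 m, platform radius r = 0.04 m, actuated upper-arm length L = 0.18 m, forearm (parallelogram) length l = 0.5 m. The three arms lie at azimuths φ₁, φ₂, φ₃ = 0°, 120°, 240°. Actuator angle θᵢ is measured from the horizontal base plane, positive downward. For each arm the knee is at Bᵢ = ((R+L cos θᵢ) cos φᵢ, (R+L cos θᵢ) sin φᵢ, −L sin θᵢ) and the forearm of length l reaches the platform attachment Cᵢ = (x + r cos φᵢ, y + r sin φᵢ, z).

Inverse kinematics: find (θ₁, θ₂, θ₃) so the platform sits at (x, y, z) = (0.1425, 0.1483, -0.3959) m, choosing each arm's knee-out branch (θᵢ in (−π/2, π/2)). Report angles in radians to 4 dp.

φ1=0.0° → target in arm frame (0.1425, 0.1483)
  A=-0.0325, B=-0.3959, C=(l²−L²−A²−y'²−z²)/(2L)=0.1050
  √(A²+B²)=0.3972;  θ1 = -1.6527+1.3032 ≈ -0.3495
rotate P by −φ2: (0.0572, -0.1976, -0.3959)
  A cos θ + B sin θ = C:  0.0528·cos θ + -0.3959·sin θ = 0.0529
  √(A²+B²)=0.3994;  θ2 = -1.4382+1.4380 ≈ -0.0002
φ3=240.0° → target in arm frame (-0.1997, 0.0493)
  A cos θ + B sin θ = C:  0.3097·cos θ + -0.3959·sin θ = -0.1041
  γ=atan2(-0.3959,0.3097)=-0.9070;  ψ=arccos(-0.2071)=1.7794;  θ3=γ+ψ≈0.8724

θ₁ = -0.3495, θ₂ = -0.0002, θ₃ = 0.8724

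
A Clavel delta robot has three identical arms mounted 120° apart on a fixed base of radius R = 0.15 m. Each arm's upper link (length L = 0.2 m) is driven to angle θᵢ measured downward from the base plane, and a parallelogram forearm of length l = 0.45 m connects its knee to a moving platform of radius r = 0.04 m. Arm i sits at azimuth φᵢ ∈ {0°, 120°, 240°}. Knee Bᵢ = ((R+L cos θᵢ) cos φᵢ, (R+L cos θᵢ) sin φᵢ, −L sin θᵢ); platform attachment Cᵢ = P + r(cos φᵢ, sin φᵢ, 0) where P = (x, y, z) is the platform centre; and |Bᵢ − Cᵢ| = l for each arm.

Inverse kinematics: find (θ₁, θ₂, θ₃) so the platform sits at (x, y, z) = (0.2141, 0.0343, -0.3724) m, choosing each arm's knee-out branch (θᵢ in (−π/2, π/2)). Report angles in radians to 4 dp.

θ₁ = -0.3490, θ₂ = 0.7852, θ₃ = 0.9598

φ1=0.0° → target in arm frame (0.2141, 0.0343)
  A cos θ + B sin θ = C:  -0.1041·cos θ + -0.3724·sin θ = 0.0295
  θ1 = atan2(B,A) + arccos(C/0.3867) = -0.3490
arm 2 (φ=120.0°): x'=-0.0773, y'=-0.2026
  A=0.1873, B=-0.3724, C=(l²−L²−A²−y'²−z²)/(2L)=-0.1308
  θ2 = atan2(B,A) + arccos(C/0.4169) = 0.7852
φ3=240.0° → target in arm frame (-0.1368, 0.1683)
  e−x'=0.2468;  (l²−L²−(e−x')²−y'²−z²)/2L = -0.1635
  θ3 = atan2(B,A) + arccos(C/0.4467) = 0.9598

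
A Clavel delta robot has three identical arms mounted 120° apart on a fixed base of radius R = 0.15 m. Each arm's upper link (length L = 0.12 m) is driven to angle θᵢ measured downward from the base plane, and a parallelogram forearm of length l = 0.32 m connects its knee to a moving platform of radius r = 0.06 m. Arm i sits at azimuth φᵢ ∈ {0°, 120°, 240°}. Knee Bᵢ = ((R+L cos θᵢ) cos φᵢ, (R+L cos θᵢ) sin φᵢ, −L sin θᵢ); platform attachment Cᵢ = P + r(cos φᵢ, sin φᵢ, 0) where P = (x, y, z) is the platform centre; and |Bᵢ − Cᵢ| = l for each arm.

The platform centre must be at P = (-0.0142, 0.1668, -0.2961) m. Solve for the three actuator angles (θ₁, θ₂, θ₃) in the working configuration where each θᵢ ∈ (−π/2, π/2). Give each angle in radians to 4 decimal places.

rotate P by −φ1: (-0.0142, 0.1668, -0.2961)
  A cos θ + B sin θ = C:  0.1042·cos θ + -0.2961·sin θ = -0.1598
  √(A²+B²)=0.3139;  θ1 = -1.2324+2.1050 ≈ 0.8725
rotate P by −φ2: (0.1516, -0.0711, -0.2961)
  A=-0.0616, B=-0.2961, C=(l²−L²−A²−y'²−z²)/(2L)=-0.0355
  √(A²+B²)=0.3024;  θ2 = -1.7758+1.6884 ≈ -0.0873
arm 3 (φ=240.0°): x'=-0.1374, y'=-0.0957
  A=0.2274, B=-0.2961, C=(l²−L²−A²−y'²−z²)/(2L)=-0.2522
  θ3 = atan2(B,A) + arccos(C/0.3733) = 1.3965

θ₁ = 0.8725, θ₂ = -0.0873, θ₃ = 1.3965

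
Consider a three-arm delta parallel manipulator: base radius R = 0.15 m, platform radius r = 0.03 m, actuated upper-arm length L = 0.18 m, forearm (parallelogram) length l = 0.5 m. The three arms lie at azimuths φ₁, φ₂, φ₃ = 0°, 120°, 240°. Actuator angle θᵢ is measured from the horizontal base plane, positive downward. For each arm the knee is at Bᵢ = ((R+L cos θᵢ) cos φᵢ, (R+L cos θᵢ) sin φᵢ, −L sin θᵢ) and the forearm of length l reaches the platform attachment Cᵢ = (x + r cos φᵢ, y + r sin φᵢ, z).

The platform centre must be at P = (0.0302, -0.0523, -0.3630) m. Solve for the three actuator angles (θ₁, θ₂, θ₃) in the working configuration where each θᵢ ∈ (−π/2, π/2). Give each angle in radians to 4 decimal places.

θ₁ = -0.3487, θ₂ = 0.0874, θ₃ = -0.3487

rotate P by −φ1: (0.0302, -0.0523, -0.3630)
  A cos θ + B sin θ = C:  0.0898·cos θ + -0.3630·sin θ = 0.2084
  θ1 = atan2(B,A) + arccos(C/0.3739) = -0.3487
rotate P by −φ2: (-0.0604, 0.0000, -0.3630)
  e−x'=0.1804;  (l²−L²−(e−x')²−y'²−z²)/2L = 0.1480
  θ2 = atan2(B,A) + arccos(C/0.4054) = 0.0874
rotate P by −φ3: (0.0302, 0.0523, -0.3630)
  e−x'=0.0898;  (l²−L²−(e−x')²−y'²−z²)/2L = 0.2084
  √(A²+B²)=0.3739;  θ3 = -1.3283+0.9796 ≈ -0.3487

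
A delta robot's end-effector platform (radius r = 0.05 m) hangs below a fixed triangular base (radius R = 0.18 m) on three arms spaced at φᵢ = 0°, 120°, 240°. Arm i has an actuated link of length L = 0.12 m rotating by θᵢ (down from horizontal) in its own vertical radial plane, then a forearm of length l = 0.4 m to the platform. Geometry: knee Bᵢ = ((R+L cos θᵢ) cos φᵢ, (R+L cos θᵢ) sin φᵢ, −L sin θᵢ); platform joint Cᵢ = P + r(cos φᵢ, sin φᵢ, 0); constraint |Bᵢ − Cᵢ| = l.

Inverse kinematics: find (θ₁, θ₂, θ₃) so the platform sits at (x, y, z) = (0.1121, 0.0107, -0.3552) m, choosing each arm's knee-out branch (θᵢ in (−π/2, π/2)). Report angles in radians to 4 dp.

θ₁ = -0.1741, θ₂ = 0.6983, θ₃ = 0.7854

φ1=0.0° → target in arm frame (0.1121, 0.0107)
  A=0.0179, B=-0.3552, C=(l²−L²−A²−y'²−z²)/(2L)=0.0792
  θ1 = atan2(B,A) + arccos(C/0.3557) = -0.1741
arm 2 (φ=120.0°): x'=-0.0468, y'=-0.1024
  A cos θ + B sin θ = C:  0.1768·cos θ + -0.3552·sin θ = -0.0930
  γ=atan2(-0.3552,0.1768)=-1.1090;  ψ=arccos(-0.2343)=1.8073;  θ2=γ+ψ≈0.6983
φ3=240.0° → target in arm frame (-0.0653, 0.0917)
  e−x'=0.1953;  (l²−L²−(e−x')²−y'²−z²)/2L = -0.1130
  θ3 = atan2(B,A) + arccos(C/0.4054) = 0.7854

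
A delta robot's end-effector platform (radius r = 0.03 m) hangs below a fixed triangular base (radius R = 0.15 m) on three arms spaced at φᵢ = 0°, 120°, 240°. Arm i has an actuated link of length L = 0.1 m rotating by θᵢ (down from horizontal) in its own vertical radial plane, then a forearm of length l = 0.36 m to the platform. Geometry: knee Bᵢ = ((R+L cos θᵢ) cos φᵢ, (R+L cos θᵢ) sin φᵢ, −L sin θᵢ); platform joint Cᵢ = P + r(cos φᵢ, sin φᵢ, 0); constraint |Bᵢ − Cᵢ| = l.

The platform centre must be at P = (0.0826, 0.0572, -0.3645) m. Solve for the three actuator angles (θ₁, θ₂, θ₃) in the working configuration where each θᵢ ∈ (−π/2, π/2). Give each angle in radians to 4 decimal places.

rotate P by −φ1: (0.0826, 0.0572, -0.3645)
  A=0.0374, B=-0.3645, C=(l²−L²−A²−y'²−z²)/(2L)=-0.0897
  γ=atan2(-0.3645,0.0374)=-1.4685;  ψ=arccos(-0.2447)=1.8180;  θ1=γ+ψ≈0.3494
arm 2 (φ=120.0°): x'=0.0082, y'=-0.1001
  A=0.1118, B=-0.3645, C=(l²−L²−A²−y'²−z²)/(2L)=-0.1789
  θ2 = atan2(B,A) + arccos(C/0.3812) = 0.7859
φ3=240.0° → target in arm frame (-0.0908, 0.0429)
  A cos θ + B sin θ = C:  0.2108·cos θ + -0.3645·sin θ = -0.2978
  θ3 = atan2(B,A) + arccos(C/0.4211) = 1.3099

θ₁ = 0.3494, θ₂ = 0.7859, θ₃ = 1.3099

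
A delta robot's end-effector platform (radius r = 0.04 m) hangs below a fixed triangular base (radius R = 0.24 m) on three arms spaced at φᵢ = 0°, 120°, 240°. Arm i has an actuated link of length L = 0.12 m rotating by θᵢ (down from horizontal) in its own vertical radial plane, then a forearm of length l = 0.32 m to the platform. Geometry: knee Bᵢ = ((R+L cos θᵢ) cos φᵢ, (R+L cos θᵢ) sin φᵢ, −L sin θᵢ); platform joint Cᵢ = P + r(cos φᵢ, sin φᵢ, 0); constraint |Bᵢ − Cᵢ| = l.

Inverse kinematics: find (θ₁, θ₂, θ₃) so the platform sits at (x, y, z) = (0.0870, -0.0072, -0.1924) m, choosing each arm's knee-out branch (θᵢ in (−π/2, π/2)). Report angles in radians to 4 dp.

θ₁ = -0.2622, θ₂ = 1.1346, θ₃ = 1.0476

rotate P by −φ1: (0.0870, -0.0072, -0.1924)
  e−x'=0.1130;  (l²−L²−(e−x')²−y'²−z²)/2L = 0.1590
  θ1 = atan2(B,A) + arccos(C/0.2231) = -0.2622
φ2=120.0° → target in arm frame (-0.0497, -0.0717)
  A cos θ + B sin θ = C:  0.2497·cos θ + -0.1924·sin θ = -0.0689
  θ2 = atan2(B,A) + arccos(C/0.3153) = 1.1346
rotate P by −φ3: (-0.0373, 0.0789, -0.1924)
  A cos θ + B sin θ = C:  0.2373·cos θ + -0.1924·sin θ = -0.0481
  γ=atan2(-0.1924,0.2373)=-0.6814;  ψ=arccos(-0.1575)=1.7289;  θ3=γ+ψ≈1.0476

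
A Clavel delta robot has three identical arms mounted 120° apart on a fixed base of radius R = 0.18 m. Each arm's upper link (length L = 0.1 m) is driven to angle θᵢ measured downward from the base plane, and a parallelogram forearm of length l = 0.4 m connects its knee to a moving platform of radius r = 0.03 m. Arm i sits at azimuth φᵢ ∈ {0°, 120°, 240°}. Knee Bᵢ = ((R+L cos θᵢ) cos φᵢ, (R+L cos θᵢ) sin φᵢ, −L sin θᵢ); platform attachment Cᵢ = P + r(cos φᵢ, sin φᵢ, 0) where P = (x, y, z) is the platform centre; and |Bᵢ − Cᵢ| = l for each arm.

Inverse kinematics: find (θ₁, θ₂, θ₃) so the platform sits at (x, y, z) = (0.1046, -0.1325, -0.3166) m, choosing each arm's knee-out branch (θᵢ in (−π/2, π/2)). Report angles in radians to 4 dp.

θ₁ = -0.3483, θ₂ = 1.3963, θ₃ = 0.0001

arm 1 (φ=0.0°): x'=0.1046, y'=-0.1325
  e−x'=0.0454;  (l²−L²−(e−x')²−y'²−z²)/2L = 0.1507
  γ=atan2(-0.3166,0.0454)=-1.4284;  ψ=arccos(0.4713)=1.0800;  θ1=γ+ψ≈-0.3483
rotate P by −φ2: (-0.1670, -0.0243, -0.3166)
  A=0.3170, B=-0.3166, C=(l²−L²−A²−y'²−z²)/(2L)=-0.2567
  θ2 = atan2(B,A) + arccos(C/0.4481) = 1.3963
arm 3 (φ=240.0°): x'=0.0624, y'=0.1568
  A=0.0876, B=-0.3166, C=(l²−L²−A²−y'²−z²)/(2L)=0.0875
  γ=atan2(-0.3166,0.0876)=-1.3010;  ψ=arccos(0.2664)=1.3011;  θ3=γ+ψ≈0.0001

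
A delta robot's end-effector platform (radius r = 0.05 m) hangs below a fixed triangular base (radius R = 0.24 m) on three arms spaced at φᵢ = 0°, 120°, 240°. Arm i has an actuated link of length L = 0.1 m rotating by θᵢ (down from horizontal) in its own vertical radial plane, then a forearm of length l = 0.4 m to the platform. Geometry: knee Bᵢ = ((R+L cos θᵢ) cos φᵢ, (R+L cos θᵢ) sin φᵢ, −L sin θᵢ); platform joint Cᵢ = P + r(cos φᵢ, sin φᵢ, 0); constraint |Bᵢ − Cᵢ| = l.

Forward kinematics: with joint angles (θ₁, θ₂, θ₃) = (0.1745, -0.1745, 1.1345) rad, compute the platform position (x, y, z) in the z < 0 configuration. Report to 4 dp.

(0.0327, 0.0996, -0.3084)

φ1=0.0°: virtual centre (0.2885, 0.0000, -0.0174), radius l
arm 2 at φ=120.0°: ρ2 = 0.2885;  centre 2 = (-0.1442, 0.2498, 0.0174)
arm 3 at φ=240.0°: ρ3 = 0.2323;  centre 3 = (-0.1161, -0.2011, -0.0906)
|centre ₂|²−|centre ₁|² = 0.0000;  |centre ₃|²−|centre ₁|² = -0.0214
plane₁₂: -0.8654x+0.4997y+0.0694z = 0.0000
Cramer: x(z) = 0.0142-0.0602z;  y(z) = 0.0246-0.2432z
into |P−centre ₁|² = l²: 1.0628z² + 0.0558z + -0.0839 = 0;  Δ = 0.3596;  z = -0.3084 or 0.2559 → z<0 root = -0.3084
x = 0.0327, y = 0.0996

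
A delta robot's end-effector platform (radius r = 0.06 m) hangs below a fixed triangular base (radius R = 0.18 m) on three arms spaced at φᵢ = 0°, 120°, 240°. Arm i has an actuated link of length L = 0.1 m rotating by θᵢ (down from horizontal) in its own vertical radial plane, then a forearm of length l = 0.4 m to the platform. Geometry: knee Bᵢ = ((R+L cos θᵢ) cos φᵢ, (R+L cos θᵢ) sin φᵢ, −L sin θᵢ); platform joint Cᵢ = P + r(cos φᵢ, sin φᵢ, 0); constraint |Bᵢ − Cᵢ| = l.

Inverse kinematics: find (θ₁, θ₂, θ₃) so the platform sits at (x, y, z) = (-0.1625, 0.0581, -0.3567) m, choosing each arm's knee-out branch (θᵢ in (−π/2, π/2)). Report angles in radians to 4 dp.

θ₁ = 1.3958, θ₂ = -0.1752, θ₃ = 0.4362

arm 1 (φ=0.0°): x'=-0.1625, y'=0.0581
  A cos θ + B sin θ = C:  0.2825·cos θ + -0.3567·sin θ = -0.3021
  θ1 = atan2(B,A) + arccos(C/0.4550) = 1.3958
arm 2 (φ=120.0°): x'=0.1316, y'=0.1117
  e−x'=-0.0116;  (l²−L²−(e−x')²−y'²−z²)/2L = 0.0508
  θ2 = atan2(B,A) + arccos(C/0.3569) = -0.1752
arm 3 (φ=240.0°): x'=0.0309, y'=-0.1698
  e−x'=0.0891;  (l²−L²−(e−x')²−y'²−z²)/2L = -0.0700
  θ3 = atan2(B,A) + arccos(C/0.3677) = 0.4362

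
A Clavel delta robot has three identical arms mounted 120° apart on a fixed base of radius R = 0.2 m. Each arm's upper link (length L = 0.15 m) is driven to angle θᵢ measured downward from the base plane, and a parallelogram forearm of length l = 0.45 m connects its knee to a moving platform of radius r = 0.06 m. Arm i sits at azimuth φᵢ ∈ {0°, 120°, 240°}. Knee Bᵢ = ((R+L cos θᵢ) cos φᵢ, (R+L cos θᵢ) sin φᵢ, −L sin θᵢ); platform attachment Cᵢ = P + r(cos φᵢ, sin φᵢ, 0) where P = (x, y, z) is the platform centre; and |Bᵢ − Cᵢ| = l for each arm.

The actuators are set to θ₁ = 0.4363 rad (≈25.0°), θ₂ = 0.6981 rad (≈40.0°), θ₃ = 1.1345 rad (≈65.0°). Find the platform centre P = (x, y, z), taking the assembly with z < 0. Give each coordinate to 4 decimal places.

φ1=0.0°: virtual centre (0.2759, 0.0000, -0.0634), radius l
centre 2 = (0.2549·cos120.0°, 0.2549·sin120.0°, -0.0964) = (-0.1275, 0.2208, -0.0964)
centre 3 = (0.2034·cos240.0°, 0.2034·sin240.0°, -0.1359) = (-0.1017, -0.1761, -0.1359)
subtract pairs → two planes through P
linear system: -0.8068x+0.4415y = -0.0059−-0.0661z; -0.7553x+-0.3523y = -0.0203−-0.1451z
det = 0.6177;  x = 0.0179+-0.1414z,  y = 0.0193+-0.1088z
sphere 1 gives Az²+Bz+C=0 with A=1.0318, B=0.1956, C=-0.1315;  B²−4AC=0.5810;  roots -0.4641, 0.2746;  negative root z = -0.4641
x = 0.0835, y = 0.0698

(0.0835, 0.0698, -0.4641)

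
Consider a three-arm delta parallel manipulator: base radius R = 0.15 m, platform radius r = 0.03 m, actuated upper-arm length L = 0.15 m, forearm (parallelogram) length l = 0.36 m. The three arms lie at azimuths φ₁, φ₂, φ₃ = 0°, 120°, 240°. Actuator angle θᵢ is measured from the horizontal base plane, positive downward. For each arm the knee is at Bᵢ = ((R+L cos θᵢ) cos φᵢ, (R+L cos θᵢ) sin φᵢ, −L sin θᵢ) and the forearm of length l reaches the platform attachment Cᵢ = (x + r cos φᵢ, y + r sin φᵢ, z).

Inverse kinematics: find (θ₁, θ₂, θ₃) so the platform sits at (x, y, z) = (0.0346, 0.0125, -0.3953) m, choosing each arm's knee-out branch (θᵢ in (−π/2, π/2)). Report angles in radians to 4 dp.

rotate P by −φ1: (0.0346, 0.0125, -0.3953)
  A cos θ + B sin θ = C:  0.0854·cos θ + -0.3953·sin θ = -0.1887
  √(A²+B²)=0.4044;  θ1 = -1.3580+2.0562 ≈ 0.6982
φ2=120.0° → target in arm frame (-0.0065, -0.0362)
  e−x'=0.1265;  (l²−L²−(e−x')²−y'²−z²)/2L = -0.2216
  θ2 = atan2(B,A) + arccos(C/0.4150) = 0.8728
rotate P by −φ3: (-0.0281, 0.0237, -0.3953)
  A=0.1481, B=-0.3953, C=(l²−L²−A²−y'²−z²)/(2L)=-0.2389
  γ=atan2(-0.3953,0.1481)=-1.2123;  ψ=arccos(-0.5659)=2.1723;  θ3=γ+ψ≈0.9600

θ₁ = 0.6982, θ₂ = 0.8728, θ₃ = 0.9600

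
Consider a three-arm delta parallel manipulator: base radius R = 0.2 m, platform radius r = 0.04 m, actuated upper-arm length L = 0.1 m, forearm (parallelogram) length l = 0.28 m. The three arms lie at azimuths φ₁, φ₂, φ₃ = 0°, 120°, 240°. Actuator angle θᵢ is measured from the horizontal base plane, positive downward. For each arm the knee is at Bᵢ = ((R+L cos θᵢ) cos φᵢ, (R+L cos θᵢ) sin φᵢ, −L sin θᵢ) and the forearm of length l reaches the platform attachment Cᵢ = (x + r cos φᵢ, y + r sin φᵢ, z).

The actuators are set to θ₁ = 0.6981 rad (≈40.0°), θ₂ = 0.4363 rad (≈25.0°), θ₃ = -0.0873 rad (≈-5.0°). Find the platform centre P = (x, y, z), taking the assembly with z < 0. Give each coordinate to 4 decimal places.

(-0.0280, -0.0207, -0.1536)

φ1=0.0°: virtual centre (0.2366, 0.0000, -0.0643), radius l
arm 2 at φ=120.0°: e+L cos θ2 = 0.2506;  O2 = (-0.1253, 0.2171, -0.0423)
arm 3 at φ=240.0°: e+L cos θ3 = 0.2596;  O3 = (-0.1298, -0.2248, 0.0087)
|O₂|²−|O₁|² = 0.0045;  |O₃|²−|O₁|² = 0.0074
[-0.7238 0.4341 0.0440]·P = 0.0045;  [-0.7328 -0.4497 0.1460]·P = 0.0074
Cramer: x(z) = -0.0081+0.1292z;  y(z) = -0.0032+0.1140z
quadratic in z: (1.0297)z²+(0.0646)z+(-0.0144)=0, √Δ=0.2518 → z ∈ {-0.1536, 0.0909}; z = -0.1536 (taking z<0)
x = -0.0280, y = -0.0207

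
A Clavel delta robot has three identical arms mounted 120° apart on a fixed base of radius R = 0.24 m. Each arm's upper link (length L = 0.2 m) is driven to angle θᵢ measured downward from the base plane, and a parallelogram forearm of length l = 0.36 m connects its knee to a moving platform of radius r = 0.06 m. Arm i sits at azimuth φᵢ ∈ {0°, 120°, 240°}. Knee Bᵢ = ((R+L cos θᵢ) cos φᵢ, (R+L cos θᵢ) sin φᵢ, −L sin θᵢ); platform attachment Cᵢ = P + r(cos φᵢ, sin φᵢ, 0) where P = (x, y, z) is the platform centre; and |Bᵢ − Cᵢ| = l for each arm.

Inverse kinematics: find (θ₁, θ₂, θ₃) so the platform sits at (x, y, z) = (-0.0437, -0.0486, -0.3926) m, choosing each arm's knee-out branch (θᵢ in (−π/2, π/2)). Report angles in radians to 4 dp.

θ₁ = 1.2215, θ₂ = 1.1346, θ₃ = 0.7852

φ1=0.0° → target in arm frame (-0.0437, -0.0486)
  A=0.2237, B=-0.3926, C=(l²−L²−A²−y'²−z²)/(2L)=-0.2923
  √(A²+B²)=0.4519;  θ1 = -1.0529+2.2744 ≈ 1.2215
φ2=120.0° → target in arm frame (-0.0202, 0.0621)
  e−x'=0.2002;  (l²−L²−(e−x')²−y'²−z²)/2L = -0.2712
  γ=atan2(-0.3926,0.2002)=-1.0992;  ψ=arccos(-0.6154)=2.2337;  θ2=γ+ψ≈1.1346
φ3=240.0° → target in arm frame (0.0639, -0.0135)
  A cos θ + B sin θ = C:  0.1161·cos θ + -0.3926·sin θ = -0.1955
  θ3 = atan2(B,A) + arccos(C/0.4094) = 0.7852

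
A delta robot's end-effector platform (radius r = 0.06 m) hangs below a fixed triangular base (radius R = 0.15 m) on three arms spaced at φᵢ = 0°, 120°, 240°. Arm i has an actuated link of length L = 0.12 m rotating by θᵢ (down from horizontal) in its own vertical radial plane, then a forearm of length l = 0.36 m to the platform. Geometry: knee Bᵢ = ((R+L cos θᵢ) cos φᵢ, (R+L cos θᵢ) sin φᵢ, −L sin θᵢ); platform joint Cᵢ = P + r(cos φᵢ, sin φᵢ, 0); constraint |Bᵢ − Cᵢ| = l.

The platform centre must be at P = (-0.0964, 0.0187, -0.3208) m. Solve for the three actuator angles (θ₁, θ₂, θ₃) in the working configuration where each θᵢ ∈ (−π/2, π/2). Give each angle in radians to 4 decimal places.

θ₁ = 0.7854, θ₂ = 0.0001, θ₃ = 0.1749

arm 1 (φ=0.0°): x'=-0.0964, y'=0.0187
  A=0.1864, B=-0.3208, C=(l²−L²−A²−y'²−z²)/(2L)=-0.0950
  √(A²+B²)=0.3710;  θ1 = -1.0444+1.8298 ≈ 0.7854
arm 2 (φ=120.0°): x'=0.0644, y'=0.0741
  A cos θ + B sin θ = C:  0.0256·cos θ + -0.3208·sin θ = 0.0256
  θ2 = atan2(B,A) + arccos(C/0.3218) = 0.0001
rotate P by −φ3: (0.0320, -0.0928, -0.3208)
  e−x'=0.0580;  (l²−L²−(e−x')²−y'²−z²)/2L = 0.0013
  γ=atan2(-0.3208,0.0580)=-1.3919;  ψ=arccos(0.0039)=1.5669;  θ3=γ+ψ≈0.1749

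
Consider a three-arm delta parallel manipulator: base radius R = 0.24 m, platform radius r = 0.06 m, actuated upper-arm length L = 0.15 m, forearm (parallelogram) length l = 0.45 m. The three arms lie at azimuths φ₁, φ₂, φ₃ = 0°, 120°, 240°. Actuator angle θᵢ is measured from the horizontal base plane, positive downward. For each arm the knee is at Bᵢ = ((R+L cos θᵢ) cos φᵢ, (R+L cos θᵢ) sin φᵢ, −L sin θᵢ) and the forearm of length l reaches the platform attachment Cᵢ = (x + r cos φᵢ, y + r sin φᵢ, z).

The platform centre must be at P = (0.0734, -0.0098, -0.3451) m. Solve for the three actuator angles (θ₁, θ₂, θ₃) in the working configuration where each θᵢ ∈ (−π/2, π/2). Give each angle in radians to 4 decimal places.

φ1=0.0° → target in arm frame (0.0734, -0.0098)
  A cos θ + B sin θ = C:  0.1066·cos θ + -0.3451·sin θ = 0.1648
  √(A²+B²)=0.3612;  θ1 = -1.2712+1.0969 ≈ -0.1743
arm 2 (φ=120.0°): x'=-0.0452, y'=-0.0587
  A cos θ + B sin θ = C:  0.2252·cos θ + -0.3451·sin θ = 0.0225
  γ=atan2(-0.3451,0.2252)=-0.9926;  ψ=arccos(0.0546)=1.5161;  θ2=γ+ψ≈0.5235
arm 3 (φ=240.0°): x'=-0.0282, y'=0.0685
  A=0.2082, B=-0.3451, C=(l²−L²−A²−y'²−z²)/(2L)=0.0429
  √(A²+B²)=0.4030;  θ3 = -1.0279+1.4642 ≈ 0.4363

θ₁ = -0.1743, θ₂ = 0.5235, θ₃ = 0.4363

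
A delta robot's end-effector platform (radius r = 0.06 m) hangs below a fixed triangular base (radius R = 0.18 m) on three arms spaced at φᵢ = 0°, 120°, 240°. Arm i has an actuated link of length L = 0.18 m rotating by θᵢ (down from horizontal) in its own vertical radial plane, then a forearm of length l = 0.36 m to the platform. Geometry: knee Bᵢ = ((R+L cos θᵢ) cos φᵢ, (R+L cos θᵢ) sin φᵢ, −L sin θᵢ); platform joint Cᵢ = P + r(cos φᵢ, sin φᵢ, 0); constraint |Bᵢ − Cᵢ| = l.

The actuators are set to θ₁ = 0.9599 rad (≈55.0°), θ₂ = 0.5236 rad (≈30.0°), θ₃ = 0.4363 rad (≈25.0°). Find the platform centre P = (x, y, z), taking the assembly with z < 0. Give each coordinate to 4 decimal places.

S1 = (0.2232·cos0.0°, 0.2232·sin0.0°, -0.1474) = (0.2232, 0.0000, -0.1474)
φ2=120.0°: virtual centre (-0.1379, 0.2389, -0.0900), radius l
S3 = (0.2831·cos240.0°, 0.2831·sin240.0°, -0.0761) = (-0.1416, -0.2452, -0.0761)
subtract pairs → two planes through P
linear system: -0.7224x+0.4778y = 0.0126−0.1149z; -0.7296x+-0.4904y = 0.0144−0.1428z
det = 0.7029;  x = -0.0186+0.1772z,  y = -0.0017+0.0275z
quadratic in z: (1.0322)z²+(0.2091)z+(-0.0494)=0, √Δ=0.4976 → z ∈ {-0.3423, 0.1397}; z = -0.3423 (taking z<0)
x = -0.0792, y = -0.0111

(-0.0792, -0.0111, -0.3423)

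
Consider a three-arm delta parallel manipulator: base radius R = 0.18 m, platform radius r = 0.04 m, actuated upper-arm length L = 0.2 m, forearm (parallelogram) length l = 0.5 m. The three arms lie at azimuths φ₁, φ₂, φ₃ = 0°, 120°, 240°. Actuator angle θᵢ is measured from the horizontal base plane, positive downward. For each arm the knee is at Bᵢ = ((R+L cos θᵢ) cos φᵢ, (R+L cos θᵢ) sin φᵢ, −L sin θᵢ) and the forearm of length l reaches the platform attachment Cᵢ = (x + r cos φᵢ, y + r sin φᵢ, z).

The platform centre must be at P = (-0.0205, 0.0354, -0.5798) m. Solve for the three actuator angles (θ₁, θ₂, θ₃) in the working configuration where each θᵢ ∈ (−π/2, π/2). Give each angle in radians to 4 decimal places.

rotate P by −φ1: (-0.0205, 0.0354, -0.5798)
  A=0.1605, B=-0.5798, C=(l²−L²−A²−y'²−z²)/(2L)=-0.3830
  γ=atan2(-0.5798,0.1605)=-1.3007;  ψ=arccos(-0.6366)=2.2608;  θ1=γ+ψ≈0.9601
arm 2 (φ=120.0°): x'=0.0409, y'=0.0001
  e−x'=0.0991;  (l²−L²−(e−x')²−y'²−z²)/2L = -0.3400
  γ=atan2(-0.5798,0.0991)=-1.4015;  ψ=arccos(-0.5780)=2.1870;  θ2=γ+ψ≈0.7855
arm 3 (φ=240.0°): x'=-0.0204, y'=-0.0355
  e−x'=0.1604;  (l²−L²−(e−x')²−y'²−z²)/2L = -0.3829
  √(A²+B²)=0.6016;  θ3 = -1.3009+2.2607 ≈ 0.9598

θ₁ = 0.9601, θ₂ = 0.7855, θ₃ = 0.9598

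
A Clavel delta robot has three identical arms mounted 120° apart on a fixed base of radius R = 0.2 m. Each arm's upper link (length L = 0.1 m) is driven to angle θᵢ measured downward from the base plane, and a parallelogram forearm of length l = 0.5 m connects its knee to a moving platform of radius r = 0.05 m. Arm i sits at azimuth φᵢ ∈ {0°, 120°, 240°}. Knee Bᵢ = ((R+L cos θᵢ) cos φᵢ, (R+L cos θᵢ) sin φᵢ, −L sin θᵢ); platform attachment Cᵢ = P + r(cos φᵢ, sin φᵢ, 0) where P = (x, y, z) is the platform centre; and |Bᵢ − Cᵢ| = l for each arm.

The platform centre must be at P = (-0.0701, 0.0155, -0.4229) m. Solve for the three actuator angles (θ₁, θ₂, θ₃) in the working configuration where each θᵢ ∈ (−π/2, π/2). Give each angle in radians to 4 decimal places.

θ₁ = 0.3487, θ₂ = -0.3495, θ₃ = -0.1748

arm 1 (φ=0.0°): x'=-0.0701, y'=0.0155
  A cos θ + B sin θ = C:  0.2201·cos θ + -0.4229·sin θ = 0.0624
  √(A²+B²)=0.4767;  θ1 = -1.0909+1.4396 ≈ 0.3487
arm 2 (φ=120.0°): x'=0.0485, y'=0.0530
  e−x'=0.1015;  (l²−L²−(e−x')²−y'²−z²)/2L = 0.2402
  γ=atan2(-0.4229,0.1015)=-1.3352;  ψ=arccos(0.5523)=0.9856;  θ2=γ+ψ≈-0.3495
φ3=240.0° → target in arm frame (0.0216, -0.0685)
  e−x'=0.1284;  (l²−L²−(e−x')²−y'²−z²)/2L = 0.1999
  √(A²+B²)=0.4420;  θ3 = -1.2761+1.1013 ≈ -0.1748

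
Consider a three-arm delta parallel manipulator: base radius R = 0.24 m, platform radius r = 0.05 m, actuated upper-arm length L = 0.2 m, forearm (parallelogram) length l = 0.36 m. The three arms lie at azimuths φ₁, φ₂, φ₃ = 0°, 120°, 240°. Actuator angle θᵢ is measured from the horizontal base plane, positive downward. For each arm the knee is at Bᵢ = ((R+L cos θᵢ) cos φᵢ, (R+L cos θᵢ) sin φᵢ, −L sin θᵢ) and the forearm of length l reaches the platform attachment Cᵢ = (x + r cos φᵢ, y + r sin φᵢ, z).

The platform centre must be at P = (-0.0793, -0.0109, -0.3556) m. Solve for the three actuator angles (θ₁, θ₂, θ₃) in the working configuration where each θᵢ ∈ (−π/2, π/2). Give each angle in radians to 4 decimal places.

rotate P by −φ1: (-0.0793, -0.0109, -0.3556)
  A cos θ + B sin θ = C:  0.2693·cos θ + -0.3556·sin θ = -0.2737
  γ=atan2(-0.3556,0.2693)=-0.9226;  ψ=arccos(-0.6137)=2.2315;  θ1=γ+ψ≈1.3089
rotate P by −φ2: (0.0302, 0.0741, -0.3556)
  A=0.1598, B=-0.3556, C=(l²−L²−A²−y'²−z²)/(2L)=-0.1697
  θ2 = atan2(B,A) + arccos(C/0.3899) = 0.8727
φ3=240.0° → target in arm frame (0.0491, -0.0632)
  e−x'=0.1409;  (l²−L²−(e−x')²−y'²−z²)/2L = -0.1518
  γ=atan2(-0.3556,0.1409)=-1.1935;  ψ=arccos(-0.3968)=1.9788;  θ3=γ+ψ≈0.7853

θ₁ = 1.3089, θ₂ = 0.8727, θ₃ = 0.7853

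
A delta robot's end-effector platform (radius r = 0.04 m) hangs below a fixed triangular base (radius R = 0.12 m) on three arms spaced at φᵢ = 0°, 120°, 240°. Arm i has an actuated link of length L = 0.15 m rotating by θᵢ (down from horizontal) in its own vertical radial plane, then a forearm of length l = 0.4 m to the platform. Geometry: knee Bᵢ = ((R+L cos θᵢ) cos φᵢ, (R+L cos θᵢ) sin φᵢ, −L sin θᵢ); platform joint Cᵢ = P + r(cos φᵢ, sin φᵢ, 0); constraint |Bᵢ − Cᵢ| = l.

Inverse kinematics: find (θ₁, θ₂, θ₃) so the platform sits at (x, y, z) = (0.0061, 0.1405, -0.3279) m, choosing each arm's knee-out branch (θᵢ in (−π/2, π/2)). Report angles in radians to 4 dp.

θ₁ = 0.1742, θ₂ = -0.3494, θ₃ = 0.6979

φ1=0.0° → target in arm frame (0.0061, 0.1405)
  A=0.0739, B=-0.3279, C=(l²−L²−A²−y'²−z²)/(2L)=0.0159
  θ1 = atan2(B,A) + arccos(C/0.3361) = 0.1742
arm 2 (φ=120.0°): x'=0.1186, y'=-0.0755
  A=-0.0386, B=-0.3279, C=(l²−L²−A²−y'²−z²)/(2L)=0.0759
  √(A²+B²)=0.3302;  θ2 = -1.6881+1.3387 ≈ -0.3494
arm 3 (φ=240.0°): x'=-0.1247, y'=-0.0650
  A=0.2047, B=-0.3279, C=(l²−L²−A²−y'²−z²)/(2L)=-0.0538
  θ3 = atan2(B,A) + arccos(C/0.3866) = 0.6979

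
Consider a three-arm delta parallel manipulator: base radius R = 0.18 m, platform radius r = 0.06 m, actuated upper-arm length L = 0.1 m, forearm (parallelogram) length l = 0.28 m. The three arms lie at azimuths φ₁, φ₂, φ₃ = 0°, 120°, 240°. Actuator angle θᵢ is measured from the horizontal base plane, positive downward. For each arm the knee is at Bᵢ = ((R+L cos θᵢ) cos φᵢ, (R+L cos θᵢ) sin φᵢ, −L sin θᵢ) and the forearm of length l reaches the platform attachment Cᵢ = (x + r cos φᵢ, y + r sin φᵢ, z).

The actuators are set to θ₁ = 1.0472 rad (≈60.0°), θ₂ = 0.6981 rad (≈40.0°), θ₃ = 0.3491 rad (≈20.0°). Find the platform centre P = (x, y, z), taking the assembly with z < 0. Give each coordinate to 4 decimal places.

φ1=0.0°: virtual centre (0.1700, 0.0000, -0.0866), radius l
φ2=120.0°: virtual centre (-0.0983, 0.1703, -0.0643), radius l
φ3=240.0°: virtual centre (-0.1070, -0.1853, -0.0342), radius l
subtract pairs → two planes through P
[-0.5366 0.3405 0.0447]·P = 0.0064;  [-0.5540 -0.3706 0.1048]·P = 0.0106
det = 0.3875;  x = -0.0154+0.1348z,  y = -0.0055+0.0813z
into |P−O₁|² = l²: 1.0248z² + 0.1223z + -0.0365 = 0;  Δ = 0.1646;  z = -0.2576 or 0.1383 → z<0 root = -0.2576
x = -0.0501, y = -0.0264

(-0.0501, -0.0264, -0.2576)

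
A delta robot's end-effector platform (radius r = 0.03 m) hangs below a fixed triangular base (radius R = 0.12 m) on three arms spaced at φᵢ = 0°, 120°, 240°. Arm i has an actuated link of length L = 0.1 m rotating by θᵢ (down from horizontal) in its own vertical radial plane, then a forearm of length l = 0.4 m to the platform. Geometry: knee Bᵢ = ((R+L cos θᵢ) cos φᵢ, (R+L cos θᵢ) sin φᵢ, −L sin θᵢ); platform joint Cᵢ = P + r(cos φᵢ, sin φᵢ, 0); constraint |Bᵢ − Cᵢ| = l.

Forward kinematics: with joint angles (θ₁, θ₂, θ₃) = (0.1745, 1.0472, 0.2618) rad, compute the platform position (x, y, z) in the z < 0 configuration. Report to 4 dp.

(0.0716, -0.1035, -0.3856)

S1 = (0.1885·cos0.0°, 0.1885·sin0.0°, -0.0174) = (0.1885, 0.0000, -0.0174)
S2 = (0.1400·cos120.0°, 0.1400·sin120.0°, -0.0866) = (-0.0700, 0.1212, -0.0866)
φ3=240.0°: virtual centre (-0.0933, -0.1616, -0.0259), radius l
|S₂|²−|S₁|² = -0.0087;  |S₃|²−|S₁|² = -0.0003
linear system: -0.5170x+0.2425y = -0.0087−-0.1385z; -0.5636x+-0.3232y = -0.0003−-0.0170z
Cramer: x(z) = 0.0096-0.1610z;  y(z) = -0.0156+0.2279z
quadratic in z: (1.0779)z²+(0.0852)z+(-0.1274)=0, √Δ=0.7461 → z ∈ {-0.3856, 0.3066}; z = -0.3856 (taking z<0)
x = 0.0716, y = -0.1035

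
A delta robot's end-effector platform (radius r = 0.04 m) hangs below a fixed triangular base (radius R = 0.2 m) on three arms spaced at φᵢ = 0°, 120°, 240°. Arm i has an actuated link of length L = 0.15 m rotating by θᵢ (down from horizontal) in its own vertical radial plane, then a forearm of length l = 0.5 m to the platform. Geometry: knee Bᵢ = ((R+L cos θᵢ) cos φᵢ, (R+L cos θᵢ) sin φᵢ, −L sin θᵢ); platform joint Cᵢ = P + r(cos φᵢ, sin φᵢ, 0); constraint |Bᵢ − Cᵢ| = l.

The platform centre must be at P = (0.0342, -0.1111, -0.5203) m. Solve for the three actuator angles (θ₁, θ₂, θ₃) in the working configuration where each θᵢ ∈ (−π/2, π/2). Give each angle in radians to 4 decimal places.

rotate P by −φ1: (0.0342, -0.1111, -0.5203)
  A=0.1258, B=-0.5203, C=(l²−L²−A²−y'²−z²)/(2L)=-0.2379
  γ=atan2(-0.5203,0.1258)=-1.3336;  ψ=arccos(-0.4445)=2.0314;  θ1=γ+ψ≈0.6978
arm 2 (φ=120.0°): x'=-0.1133, y'=0.0259
  A cos θ + B sin θ = C:  0.2733·cos θ + -0.5203·sin θ = -0.3953
  γ=atan2(-0.5203,0.2733)=-1.0871;  ψ=arccos(-0.6726)=2.3085;  θ2=γ+ψ≈1.2214
φ3=240.0° → target in arm frame (0.0791, 0.0852)
  e−x'=0.0809;  (l²−L²−(e−x')²−y'²−z²)/2L = -0.1900
  γ=atan2(-0.5203,0.0809)=-1.4166;  ψ=arccos(-0.3609)=1.9400;  θ3=γ+ψ≈0.5234

θ₁ = 0.6978, θ₂ = 1.2214, θ₃ = 0.5234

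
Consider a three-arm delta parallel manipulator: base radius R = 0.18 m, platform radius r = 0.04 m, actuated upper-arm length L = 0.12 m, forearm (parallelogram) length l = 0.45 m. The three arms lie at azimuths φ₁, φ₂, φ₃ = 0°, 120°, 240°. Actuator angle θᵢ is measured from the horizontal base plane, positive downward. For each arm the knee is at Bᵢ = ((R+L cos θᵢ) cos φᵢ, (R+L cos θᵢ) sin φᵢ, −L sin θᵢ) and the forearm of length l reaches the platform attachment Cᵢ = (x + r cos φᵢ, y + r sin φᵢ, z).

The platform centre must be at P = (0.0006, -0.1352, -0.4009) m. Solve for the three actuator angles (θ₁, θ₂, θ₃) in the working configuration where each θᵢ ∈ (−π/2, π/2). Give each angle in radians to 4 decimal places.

φ1=0.0° → target in arm frame (0.0006, -0.1352)
  A cos θ + B sin θ = C:  0.1394·cos θ + -0.4009·sin θ = -0.0431
  √(A²+B²)=0.4244;  θ1 = -1.2362+1.6724 ≈ 0.4362
arm 2 (φ=120.0°): x'=-0.1174, y'=0.0671
  A cos θ + B sin θ = C:  0.2574·cos θ + -0.4009·sin θ = -0.1807
  γ=atan2(-0.4009,0.2574)=-1.0000;  ψ=arccos(-0.3793)=1.9598;  θ2=γ+ψ≈0.9598
arm 3 (φ=240.0°): x'=0.1168, y'=0.0681
  A cos θ + B sin θ = C:  0.0232·cos θ + -0.4009·sin θ = 0.0925
  θ3 = atan2(B,A) + arccos(C/0.4016) = -0.1746

θ₁ = 0.4362, θ₂ = 0.9598, θ₃ = -0.1746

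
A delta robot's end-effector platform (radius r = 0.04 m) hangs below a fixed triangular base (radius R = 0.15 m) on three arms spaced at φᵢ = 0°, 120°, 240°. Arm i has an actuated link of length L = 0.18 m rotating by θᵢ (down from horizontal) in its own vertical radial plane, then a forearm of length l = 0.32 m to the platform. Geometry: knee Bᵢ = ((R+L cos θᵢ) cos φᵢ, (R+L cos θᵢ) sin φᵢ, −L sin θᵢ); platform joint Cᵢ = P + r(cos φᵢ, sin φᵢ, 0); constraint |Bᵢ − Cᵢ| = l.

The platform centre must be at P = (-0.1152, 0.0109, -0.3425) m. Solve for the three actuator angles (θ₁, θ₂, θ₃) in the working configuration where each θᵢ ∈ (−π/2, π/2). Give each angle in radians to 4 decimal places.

arm 1 (φ=0.0°): x'=-0.1152, y'=0.0109
  e−x'=0.2252;  (l²−L²−(e−x')²−y'²−z²)/2L = -0.2726
  √(A²+B²)=0.4099;  θ1 = -0.9892+2.2984 ≈ 1.3092
φ2=120.0° → target in arm frame (0.0670, 0.0943)
  e−x'=0.0430;  (l²−L²−(e−x')²−y'²−z²)/2L = -0.1612
  θ2 = atan2(B,A) + arccos(C/0.3452) = 0.6108
φ3=240.0° → target in arm frame (0.0482, -0.1052)
  A=0.0618, B=-0.3425, C=(l²−L²−A²−y'²−z²)/(2L)=-0.1728
  γ=atan2(-0.3425,0.0618)=-1.3922;  ψ=arccos(-0.4964)=2.0903;  θ3=γ+ψ≈0.6981

θ₁ = 1.3092, θ₂ = 0.6108, θ₃ = 0.6981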